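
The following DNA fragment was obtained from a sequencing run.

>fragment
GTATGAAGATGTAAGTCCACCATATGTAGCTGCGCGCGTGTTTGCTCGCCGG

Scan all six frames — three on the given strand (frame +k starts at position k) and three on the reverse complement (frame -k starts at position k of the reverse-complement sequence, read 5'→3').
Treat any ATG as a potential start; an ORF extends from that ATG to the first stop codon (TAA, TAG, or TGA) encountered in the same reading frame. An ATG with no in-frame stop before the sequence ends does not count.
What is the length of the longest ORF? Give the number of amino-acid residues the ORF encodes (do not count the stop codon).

Reverse complement (5'→3'): CCGGCGAGCAAACACGCGCGCAGCTACATATGGTGGACTTACATCTTCATAC
Frame +1: GTA TGA AGA TGT AAG TCC ACC ATA TGT AGC TGC GCG CGT GTT TGC TCG CCG — no ATG→stop ORF.
Frame +2: TAT GAA GAT GTA AGT CCA CCA TAT GTA GCT GCG CGC GTG TTT GCT CGC CGG — no ATG→stop ORF.
Frame +3: ATG AAG ATG TAA GTC CAC CAT ATG TAG CTG CGC GCG TGT TTG CTC GCC — ATG at 3, stop TAA at 12 → 12 nt; ATG at 9, stop TAA at 12 → 6 nt; ATG at 24, stop TAG at 27 → 6 nt.
Frame -1: CCG GCG AGC AAA CAC GCG CGC AGC TAC ATA TGG TGG ACT TAC ATC TTC ATA — no ATG→stop ORF.
Frame -2: CGG CGA GCA AAC ACG CGC GCA GCT ACA TAT GGT GGA CTT ACA TCT TCA TAC — no ATG→stop ORF.
Frame -3: GGC GAG CAA ACA CGC GCG CAG CTA CAT ATG GTG GAC TTA CAT CTT CAT — no ATG→stop ORF.
Longest: frame +3, positions 3–14, 12 nt = 4 codons = 3 aa. → 3 amino acids.

3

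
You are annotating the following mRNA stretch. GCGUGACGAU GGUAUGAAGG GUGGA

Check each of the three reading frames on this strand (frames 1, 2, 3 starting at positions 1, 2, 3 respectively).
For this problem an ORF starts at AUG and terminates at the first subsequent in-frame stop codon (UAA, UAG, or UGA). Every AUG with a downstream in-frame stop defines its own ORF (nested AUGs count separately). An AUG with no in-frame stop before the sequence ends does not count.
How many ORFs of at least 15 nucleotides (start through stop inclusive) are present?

0

Frame 1: GCG UGA CGA UGG UAU GAA GGG UGG — no AUG→stop ORF.
Frame 2: CGU GAC GAU GGU AUG AAG GGU GGA — no AUG→stop ORF.
Frame 3: GUG ACG AUG GUA UGA AGG GUG — AUG at 9, stop UGA at 15 → 9 nt.
No ORF reaches 15 nucleotides. Count = 0.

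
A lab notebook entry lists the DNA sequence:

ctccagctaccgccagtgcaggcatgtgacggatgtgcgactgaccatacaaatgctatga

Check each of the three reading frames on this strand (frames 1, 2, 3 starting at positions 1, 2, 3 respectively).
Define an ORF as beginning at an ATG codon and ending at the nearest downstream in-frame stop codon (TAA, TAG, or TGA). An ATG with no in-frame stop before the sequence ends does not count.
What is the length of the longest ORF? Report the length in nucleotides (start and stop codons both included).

Frame 1: CTC CAG CTA CCG CCA GTG CAG GCA TGT GAC GGA TGT GCG ACT GAC CAT ACA AAT GCT ATG — no ATG→stop ORF.
Frame 2: TCC AGC TAC CGC CAG TGC AGG CAT GTG ACG GAT GTG CGA CTG ACC ATA CAA ATG CTA TGA — ATG at 53, stop TGA at 59 → 9 nt.
Frame 3: CCA GCT ACC GCC AGT GCA GGC ATG TGA CGG ATG TGC GAC TGA CCA TAC AAA TGC TAT — ATG at 24, stop TGA at 27 → 6 nt; ATG at 33, stop TGA at 42 → 12 nt.
Longest: frame 3, positions 33–44, 12 nt = 4 codons = 3 aa. → 12 nucleotides.

12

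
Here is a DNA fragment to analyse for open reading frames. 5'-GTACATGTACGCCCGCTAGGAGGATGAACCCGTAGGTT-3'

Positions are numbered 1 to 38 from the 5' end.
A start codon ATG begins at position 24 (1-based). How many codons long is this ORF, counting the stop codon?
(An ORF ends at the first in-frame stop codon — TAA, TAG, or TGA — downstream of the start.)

4

Codons from position 24: ATG (24–26), AAC (27–29), CCG (30–32), TAG (33–35).
TAG is the first in-frame stop; that's 4 codons including the stop.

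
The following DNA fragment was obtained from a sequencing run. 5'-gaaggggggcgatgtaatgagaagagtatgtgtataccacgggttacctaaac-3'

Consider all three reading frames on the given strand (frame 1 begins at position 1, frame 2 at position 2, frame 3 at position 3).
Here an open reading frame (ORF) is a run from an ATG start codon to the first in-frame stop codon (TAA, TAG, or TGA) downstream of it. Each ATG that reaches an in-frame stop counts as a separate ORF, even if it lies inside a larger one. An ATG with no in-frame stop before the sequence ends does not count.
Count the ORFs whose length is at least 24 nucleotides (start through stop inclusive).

Frame 1: GAA GGG GGG CGA TGT AAT GAG AAG AGT ATG TGT ATA CCA CGG GTT ACC TAA — ATG at 28, stop TAA at 49 → 24 nt.
Frame 2: AAG GGG GGC GAT GTA ATG AGA AGA GTA TGT GTA TAC CAC GGG TTA CCT AAA — no ATG→stop ORF.
Frame 3: AGG GGG GCG ATG TAA TGA GAA GAG TAT GTG TAT ACC ACG GGT TAC CTA AAC — ATG at 12, stop TAA at 15 → 6 nt.
ORFs ≥ 24 nucleotides: frame 1 28–51 (24 nucleotides). Count = 1.

1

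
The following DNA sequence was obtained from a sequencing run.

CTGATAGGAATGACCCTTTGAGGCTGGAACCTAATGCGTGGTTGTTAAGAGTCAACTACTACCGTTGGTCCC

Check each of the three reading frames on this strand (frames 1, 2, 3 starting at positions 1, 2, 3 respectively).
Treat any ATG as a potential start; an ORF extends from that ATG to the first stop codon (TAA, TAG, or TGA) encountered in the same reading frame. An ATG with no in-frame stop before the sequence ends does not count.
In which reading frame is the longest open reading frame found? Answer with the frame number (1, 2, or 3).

1

Frame 1: CTG ATA GGA ATG ACC CTT TGA GGC TGG AAC CTA ATG CGT GGT TGT TAA GAG TCA ACT ACT ACC GTT GGT CCC — ATG at 10, stop TGA at 19 → 12 nt; ATG at 34, stop TAA at 46 → 15 nt.
Frame 2: TGA TAG GAA TGA CCC TTT GAG GCT GGA ACC TAA TGC GTG GTT GTT AAG AGT CAA CTA CTA CCG TTG GTC — no ATG→stop ORF.
Frame 3: GAT AGG AAT GAC CCT TTG AGG CTG GAA CCT AAT GCG TGG TTG TTA AGA GTC AAC TAC TAC CGT TGG TCC — no ATG→stop ORF.
Longest ORF is 15 nt in frame 1 (positions 34–48).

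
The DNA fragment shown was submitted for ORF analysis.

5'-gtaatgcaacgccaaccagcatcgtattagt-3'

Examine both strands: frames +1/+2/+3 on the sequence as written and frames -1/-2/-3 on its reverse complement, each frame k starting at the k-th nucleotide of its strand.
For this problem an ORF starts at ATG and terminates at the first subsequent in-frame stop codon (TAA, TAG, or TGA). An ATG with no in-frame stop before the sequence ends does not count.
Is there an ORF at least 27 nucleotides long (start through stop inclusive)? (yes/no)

yes

Reverse complement (5'→3'): ACTAATACGATGCTGGTTGGCGTTGCATTAC
Frame +1: GTA ATG CAA CGC CAA CCA GCA TCG TAT TAG — ATG at 4, stop TAG at 28 → 27 nt.
Frame +2: TAA TGC AAC GCC AAC CAG CAT CGT ATT AGT — no ATG→stop ORF.
Frame +3: AAT GCA ACG CCA ACC AGC ATC GTA TTA — no ATG→stop ORF.
Frame -1: ACT AAT ACG ATG CTG GTT GGC GTT GCA TTA — no ATG→stop ORF.
Frame -2: CTA ATA CGA TGC TGG TTG GCG TTG CAT TAC — no ATG→stop ORF.
Frame -3: TAA TAC GAT GCT GGT TGG CGT TGC ATT — no ATG→stop ORF.
Frame +1 has an ORF of 27 nucleotides (positions 4–30) ≥ 27, so yes.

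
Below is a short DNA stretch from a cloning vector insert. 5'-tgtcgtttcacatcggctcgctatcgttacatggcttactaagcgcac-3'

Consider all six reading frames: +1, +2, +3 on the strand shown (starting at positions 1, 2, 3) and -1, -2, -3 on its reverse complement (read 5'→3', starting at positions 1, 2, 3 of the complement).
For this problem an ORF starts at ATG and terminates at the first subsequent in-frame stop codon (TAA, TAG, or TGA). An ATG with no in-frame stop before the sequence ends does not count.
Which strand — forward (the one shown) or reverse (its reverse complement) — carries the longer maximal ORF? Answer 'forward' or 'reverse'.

Reverse complement (5'→3'): GTGCGCTTAGTAAGCCATGTAACGATAGCGAGCCGATGTGAAACGACA
Frame +1: TGT CGT TTC ACA TCG GCT CGC TAT CGT TAC ATG GCT TAC TAA GCG CAC — ATG at 31, stop TAA at 40 → 12 nt.
Frame +2: GTC GTT TCA CAT CGG CTC GCT ATC GTT ACA TGG CTT ACT AAG CGC — no ATG→stop ORF.
Frame +3: TCG TTT CAC ATC GGC TCG CTA TCG TTA CAT GGC TTA CTA AGC GCA — no ATG→stop ORF.
Frame -1: GTG CGC TTA GTA AGC CAT GTA ACG ATA GCG AGC CGA TGT GAA ACG ACA — no ATG→stop ORF.
Frame -2: TGC GCT TAG TAA GCC ATG TAA CGA TAG CGA GCC GAT GTG AAA CGA — ATG at 17, stop TAA at 20 → 6 nt.
Frame -3: GCG CTT AGT AAG CCA TGT AAC GAT AGC GAG CCG ATG TGA AAC GAC — ATG at 36, stop TGA at 39 → 6 nt.
Forward-strand max 12 nt; reverse-strand max 6 nt. The forward strand has the longer ORF.

forward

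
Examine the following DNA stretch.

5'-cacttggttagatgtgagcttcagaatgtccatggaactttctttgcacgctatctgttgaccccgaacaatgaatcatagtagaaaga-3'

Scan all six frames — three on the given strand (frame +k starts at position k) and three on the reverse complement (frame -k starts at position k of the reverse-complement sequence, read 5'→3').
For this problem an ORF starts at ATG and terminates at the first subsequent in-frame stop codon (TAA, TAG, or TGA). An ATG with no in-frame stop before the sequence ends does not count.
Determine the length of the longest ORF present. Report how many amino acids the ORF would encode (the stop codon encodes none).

23

Reverse complement (5'→3'): TCTTTCTACTATGATTCATTGTTCGGGGTCAACAGATAGCGTGCAAAGAAAGTTCCATGGACATTCTGAAGCTCACATCTAACCAAGTG
Frame +1: CAC TTG GTT AGA TGT GAG CTT CAG AAT GTC CAT GGA ACT TTC TTT GCA CGC TAT CTG TTG ACC CCG AAC AAT GAA TCA TAG TAG AAA — no ATG→stop ORF.
Frame +2: ACT TGG TTA GAT GTG AGC TTC AGA ATG TCC ATG GAA CTT TCT TTG CAC GCT ATC TGT TGA CCC CGA ACA ATG AAT CAT AGT AGA AAG — ATG at 26, stop TGA at 59 → 36 nt; ATG at 32, stop TGA at 59 → 30 nt.
Frame +3: CTT GGT TAG ATG TGA GCT TCA GAA TGT CCA TGG AAC TTT CTT TGC ACG CTA TCT GTT GAC CCC GAA CAA TGA ATC ATA GTA GAA AGA — ATG at 12, stop TGA at 15 → 6 nt.
Frame -1: TCT TTC TAC TAT GAT TCA TTG TTC GGG GTC AAC AGA TAG CGT GCA AAG AAA GTT CCA TGG ACA TTC TGA AGC TCA CAT CTA ACC AAG — no ATG→stop ORF.
Frame -2: CTT TCT ACT ATG ATT CAT TGT TCG GGG TCA ACA GAT AGC GTG CAA AGA AAG TTC CAT GGA CAT TCT GAA GCT CAC ATC TAA CCA AGT — ATG at 11, stop TAA at 80 → 72 nt.
Frame -3: TTT CTA CTA TGA TTC ATT GTT CGG GGT CAA CAG ATA GCG TGC AAA GAA AGT TCC ATG GAC ATT CTG AAG CTC ACA TCT AAC CAA GTG — no ATG→stop ORF.
Longest: frame -2, positions 11–82, 72 nt = 24 codons = 23 aa. → 23 amino acids.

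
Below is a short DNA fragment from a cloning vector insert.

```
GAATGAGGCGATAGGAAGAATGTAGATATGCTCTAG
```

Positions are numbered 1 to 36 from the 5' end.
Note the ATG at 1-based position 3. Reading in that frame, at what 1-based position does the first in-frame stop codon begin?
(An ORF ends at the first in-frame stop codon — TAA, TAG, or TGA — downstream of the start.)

12

Codons from position 3: ATG (3–5), AGG (6–8), CGA (9–11), TAG (12–14).
TAG is a stop codon; it begins at position 12.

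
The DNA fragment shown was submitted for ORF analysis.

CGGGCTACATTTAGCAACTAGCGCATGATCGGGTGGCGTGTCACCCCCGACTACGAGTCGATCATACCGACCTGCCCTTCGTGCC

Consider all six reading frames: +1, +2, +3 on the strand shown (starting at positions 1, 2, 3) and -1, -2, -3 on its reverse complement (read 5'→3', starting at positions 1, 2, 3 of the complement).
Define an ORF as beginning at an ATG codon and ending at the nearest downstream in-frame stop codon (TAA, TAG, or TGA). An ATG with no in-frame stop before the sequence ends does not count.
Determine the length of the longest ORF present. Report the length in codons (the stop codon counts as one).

Reverse complement (5'→3'): GGCACGAAGGGCAGGTCGGTATGATCGACTCGTAGTCGGGGGTGACACGCCACCCGATCATGCGCTAGTTGCTAAATGTAGCCCG
Frame +1: CGG GCT ACA TTT AGC AAC TAG CGC ATG ATC GGG TGG CGT GTC ACC CCC GAC TAC GAG TCG ATC ATA CCG ACC TGC CCT TCG TGC — no ATG→stop ORF.
Frame +2: GGG CTA CAT TTA GCA ACT AGC GCA TGA TCG GGT GGC GTG TCA CCC CCG ACT ACG AGT CGA TCA TAC CGA CCT GCC CTT CGT GCC — no ATG→stop ORF.
Frame +3: GGC TAC ATT TAG CAA CTA GCG CAT GAT CGG GTG GCG TGT CAC CCC CGA CTA CGA GTC GAT CAT ACC GAC CTG CCC TTC GTG — no ATG→stop ORF.
Frame -1: GGC ACG AAG GGC AGG TCG GTA TGA TCG ACT CGT AGT CGG GGG TGA CAC GCC ACC CGA TCA TGC GCT AGT TGC TAA ATG TAG CCC — ATG at 76, stop TAG at 79 → 6 nt.
Frame -2: GCA CGA AGG GCA GGT CGG TAT GAT CGA CTC GTA GTC GGG GGT GAC ACG CCA CCC GAT CAT GCG CTA GTT GCT AAA TGT AGC CCG — no ATG→stop ORF.
Frame -3: CAC GAA GGG CAG GTC GGT ATG ATC GAC TCG TAG TCG GGG GTG ACA CGC CAC CCG ATC ATG CGC TAG TTG CTA AAT GTA GCC — ATG at 21, stop TAG at 33 → 15 nt; ATG at 60, stop TAG at 66 → 9 nt.
Longest: frame -3, positions 21–35, 15 nt = 5 codons = 4 aa. → 5 codons.

5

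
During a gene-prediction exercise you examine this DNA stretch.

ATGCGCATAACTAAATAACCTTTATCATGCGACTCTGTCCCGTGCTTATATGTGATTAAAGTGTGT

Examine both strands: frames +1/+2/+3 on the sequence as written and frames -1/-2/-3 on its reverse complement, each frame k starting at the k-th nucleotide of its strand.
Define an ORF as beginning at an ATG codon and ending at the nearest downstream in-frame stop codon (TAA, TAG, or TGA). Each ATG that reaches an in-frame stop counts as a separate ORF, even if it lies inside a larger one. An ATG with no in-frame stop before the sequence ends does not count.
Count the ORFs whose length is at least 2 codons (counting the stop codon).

4

Reverse complement (5'→3'): ACACACTTTAATCACATATAAGCACGGGACAGAGTCGCATGATAAAGGTTATTTAGTTATGCGCAT
Frame +1: ATG CGC ATA ACT AAA TAA CCT TTA TCA TGC GAC TCT GTC CCG TGC TTA TAT GTG ATT AAA GTG TGT — ATG at 1, stop TAA at 16 → 18 nt.
Frame +2: TGC GCA TAA CTA AAT AAC CTT TAT CAT GCG ACT CTG TCC CGT GCT TAT ATG TGA TTA AAG TGT — ATG at 50, stop TGA at 53 → 6 nt.
Frame +3: GCG CAT AAC TAA ATA ACC TTT ATC ATG CGA CTC TGT CCC GTG CTT ATA TGT GAT TAA AGT GTG — ATG at 27, stop TAA at 57 → 33 nt.
Frame -1: ACA CAC TTT AAT CAC ATA TAA GCA CGG GAC AGA GTC GCA TGA TAA AGG TTA TTT AGT TAT GCG CAT — no ATG→stop ORF.
Frame -2: CAC ACT TTA ATC ACA TAT AAG CAC GGG ACA GAG TCG CAT GAT AAA GGT TAT TTA GTT ATG CGC — no ATG→stop ORF.
Frame -3: ACA CTT TAA TCA CAT ATA AGC ACG GGA CAG AGT CGC ATG ATA AAG GTT ATT TAG TTA TGC GCA — ATG at 39, stop TAG at 54 → 18 nt.
ORFs ≥ 2 codons: frame +1 1–18 (6 codons), frame +2 50–55 (2 codons), frame +3 27–59 (11 codons), frame -3 39–56 (6 codons). Count = 4.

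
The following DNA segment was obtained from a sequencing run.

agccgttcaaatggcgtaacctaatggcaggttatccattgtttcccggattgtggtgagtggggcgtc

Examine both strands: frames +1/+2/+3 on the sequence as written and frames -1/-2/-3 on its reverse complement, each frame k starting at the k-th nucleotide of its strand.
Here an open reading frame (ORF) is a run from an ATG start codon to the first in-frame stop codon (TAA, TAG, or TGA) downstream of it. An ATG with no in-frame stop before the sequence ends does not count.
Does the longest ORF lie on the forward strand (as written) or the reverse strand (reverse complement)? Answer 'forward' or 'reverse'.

Reverse complement (5'→3'): GACGCCCCACTCACCACAATCCGGGAAACAATGGATAACCTGCCATTAGGTTACGCCATTTGAACGGCT
Frame +1: AGC CGT TCA AAT GGC GTA ACC TAA TGG CAG GTT ATC CAT TGT TTC CCG GAT TGT GGT GAG TGG GGC GTC — no ATG→stop ORF.
Frame +2: GCC GTT CAA ATG GCG TAA CCT AAT GGC AGG TTA TCC ATT GTT TCC CGG ATT GTG GTG AGT GGG GCG — ATG at 11, stop TAA at 17 → 9 nt.
Frame +3: CCG TTC AAA TGG CGT AAC CTA ATG GCA GGT TAT CCA TTG TTT CCC GGA TTG TGG TGA GTG GGG CGT — ATG at 24, stop TGA at 57 → 36 nt.
Frame -1: GAC GCC CCA CTC ACC ACA ATC CGG GAA ACA ATG GAT AAC CTG CCA TTA GGT TAC GCC ATT TGA ACG GCT — ATG at 31, stop TGA at 61 → 33 nt.
Frame -2: ACG CCC CAC TCA CCA CAA TCC GGG AAA CAA TGG ATA ACC TGC CAT TAG GTT ACG CCA TTT GAA CGG — no ATG→stop ORF.
Frame -3: CGC CCC ACT CAC CAC AAT CCG GGA AAC AAT GGA TAA CCT GCC ATT AGG TTA CGC CAT TTG AAC GGC — no ATG→stop ORF.
Forward-strand max 36 nt; reverse-strand max 33 nt. The forward strand has the longer ORF.

forward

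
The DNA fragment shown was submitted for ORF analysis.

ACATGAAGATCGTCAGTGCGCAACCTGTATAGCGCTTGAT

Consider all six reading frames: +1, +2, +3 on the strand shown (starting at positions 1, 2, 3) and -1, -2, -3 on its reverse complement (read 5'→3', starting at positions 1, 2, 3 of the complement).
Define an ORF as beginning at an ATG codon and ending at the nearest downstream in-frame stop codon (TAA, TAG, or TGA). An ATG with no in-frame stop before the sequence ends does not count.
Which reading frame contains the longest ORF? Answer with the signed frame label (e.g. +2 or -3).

+3

Reverse complement (5'→3'): ATCAAGCGCTATACAGGTTGCGCACTGACGATCTTCATGT
Frame +1: ACA TGA AGA TCG TCA GTG CGC AAC CTG TAT AGC GCT TGA — no ATG→stop ORF.
Frame +2: CAT GAA GAT CGT CAG TGC GCA ACC TGT ATA GCG CTT GAT — no ATG→stop ORF.
Frame +3: ATG AAG ATC GTC AGT GCG CAA CCT GTA TAG CGC TTG — ATG at 3, stop TAG at 30 → 30 nt.
Frame -1: ATC AAG CGC TAT ACA GGT TGC GCA CTG ACG ATC TTC ATG — no ATG→stop ORF.
Frame -2: TCA AGC GCT ATA CAG GTT GCG CAC TGA CGA TCT TCA TGT — no ATG→stop ORF.
Frame -3: CAA GCG CTA TAC AGG TTG CGC ACT GAC GAT CTT CAT — no ATG→stop ORF.
Longest ORF is 30 nt in frame +3 (positions 3–32).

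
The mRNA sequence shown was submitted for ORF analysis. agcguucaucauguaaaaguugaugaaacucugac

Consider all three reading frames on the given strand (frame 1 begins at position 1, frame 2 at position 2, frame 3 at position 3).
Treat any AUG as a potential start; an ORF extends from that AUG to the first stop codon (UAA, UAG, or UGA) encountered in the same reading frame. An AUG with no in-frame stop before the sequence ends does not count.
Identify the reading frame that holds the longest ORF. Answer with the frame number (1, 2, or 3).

2

Frame 1: AGC GUU CAU CAU GUA AAA GUU GAU GAA ACU CUG — no AUG→stop ORF.
Frame 2: GCG UUC AUC AUG UAA AAG UUG AUG AAA CUC UGA — AUG at 11, stop UAA at 14 → 6 nt; AUG at 23, stop UGA at 32 → 12 nt.
Frame 3: CGU UCA UCA UGU AAA AGU UGA UGA AAC UCU GAC — no AUG→stop ORF.
Longest ORF is 12 nt in frame 2 (positions 23–34).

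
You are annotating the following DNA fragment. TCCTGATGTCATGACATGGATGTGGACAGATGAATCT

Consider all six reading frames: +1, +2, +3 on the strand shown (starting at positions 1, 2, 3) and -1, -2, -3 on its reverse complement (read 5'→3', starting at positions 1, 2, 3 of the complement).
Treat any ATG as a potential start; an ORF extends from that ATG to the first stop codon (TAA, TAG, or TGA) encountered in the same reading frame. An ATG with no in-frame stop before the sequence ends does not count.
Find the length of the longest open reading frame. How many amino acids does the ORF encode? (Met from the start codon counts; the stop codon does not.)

Reverse complement (5'→3'): AGATTCATCTGTCCACATCCATGTCATGACATCAGGA
Frame +1: TCC TGA TGT CAT GAC ATG GAT GTG GAC AGA TGA ATC — ATG at 16, stop TGA at 31 → 18 nt.
Frame +2: CCT GAT GTC ATG ACA TGG ATG TGG ACA GAT GAA TCT — no ATG→stop ORF.
Frame +3: CTG ATG TCA TGA CAT GGA TGT GGA CAG ATG AAT — ATG at 6, stop TGA at 12 → 9 nt.
Frame -1: AGA TTC ATC TGT CCA CAT CCA TGT CAT GAC ATC AGG — no ATG→stop ORF.
Frame -2: GAT TCA TCT GTC CAC ATC CAT GTC ATG ACA TCA GGA — no ATG→stop ORF.
Frame -3: ATT CAT CTG TCC ACA TCC ATG TCA TGA CAT CAG — ATG at 21, stop TGA at 27 → 9 nt.
Longest: frame +1, positions 16–33, 18 nt = 6 codons = 5 aa. → 5 amino acids.

5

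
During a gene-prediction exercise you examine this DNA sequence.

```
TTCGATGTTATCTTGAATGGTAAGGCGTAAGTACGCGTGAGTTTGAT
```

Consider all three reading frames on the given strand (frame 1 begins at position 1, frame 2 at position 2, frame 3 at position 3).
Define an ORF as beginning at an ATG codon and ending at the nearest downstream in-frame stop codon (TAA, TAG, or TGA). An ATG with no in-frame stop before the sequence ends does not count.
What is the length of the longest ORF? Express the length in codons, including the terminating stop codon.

Frame 1: TTC GAT GTT ATC TTG AAT GGT AAG GCG TAA GTA CGC GTG AGT TTG — no ATG→stop ORF.
Frame 2: TCG ATG TTA TCT TGA ATG GTA AGG CGT AAG TAC GCG TGA GTT TGA — ATG at 5, stop TGA at 14 → 12 nt; ATG at 17, stop TGA at 38 → 24 nt.
Frame 3: CGA TGT TAT CTT GAA TGG TAA GGC GTA AGT ACG CGT GAG TTT GAT — no ATG→stop ORF.
Longest: frame 2, positions 17–40, 24 nt = 8 codons = 7 aa. → 8 codons.

8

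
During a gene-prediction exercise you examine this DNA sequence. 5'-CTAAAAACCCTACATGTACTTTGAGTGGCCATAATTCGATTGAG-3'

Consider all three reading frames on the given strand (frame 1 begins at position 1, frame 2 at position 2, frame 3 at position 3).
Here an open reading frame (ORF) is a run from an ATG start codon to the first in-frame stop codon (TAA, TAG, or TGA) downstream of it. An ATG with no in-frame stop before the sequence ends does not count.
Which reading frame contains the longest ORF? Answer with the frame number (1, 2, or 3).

Frame 1: CTA AAA ACC CTA CAT GTA CTT TGA GTG GCC ATA ATT CGA TTG — no ATG→stop ORF.
Frame 2: TAA AAA CCC TAC ATG TAC TTT GAG TGG CCA TAA TTC GAT TGA — ATG at 14, stop TAA at 32 → 21 nt.
Frame 3: AAA AAC CCT ACA TGT ACT TTG AGT GGC CAT AAT TCG ATT GAG — no ATG→stop ORF.
Longest ORF is 21 nt in frame 2 (positions 14–34).

2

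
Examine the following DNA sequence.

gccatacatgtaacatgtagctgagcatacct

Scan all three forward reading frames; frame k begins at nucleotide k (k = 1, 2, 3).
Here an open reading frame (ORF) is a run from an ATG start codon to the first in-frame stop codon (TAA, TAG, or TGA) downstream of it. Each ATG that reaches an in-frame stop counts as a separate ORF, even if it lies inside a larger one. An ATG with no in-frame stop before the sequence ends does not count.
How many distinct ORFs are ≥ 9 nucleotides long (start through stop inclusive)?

Frame 1: GCC ATA CAT GTA ACA TGT AGC TGA GCA TAC — no ATG→stop ORF.
Frame 2: CCA TAC ATG TAA CAT GTA GCT GAG CAT ACC — ATG at 8, stop TAA at 11 → 6 nt.
Frame 3: CAT ACA TGT AAC ATG TAG CTG AGC ATA CCT — ATG at 15, stop TAG at 18 → 6 nt.
No ORF reaches 9 nucleotides. Count = 0.

0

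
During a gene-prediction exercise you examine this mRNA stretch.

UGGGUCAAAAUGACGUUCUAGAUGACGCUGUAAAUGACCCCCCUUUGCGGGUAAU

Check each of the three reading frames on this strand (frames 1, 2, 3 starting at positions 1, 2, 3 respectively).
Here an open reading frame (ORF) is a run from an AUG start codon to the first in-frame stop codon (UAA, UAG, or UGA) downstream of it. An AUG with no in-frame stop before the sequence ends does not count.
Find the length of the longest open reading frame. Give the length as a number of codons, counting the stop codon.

7

Frame 1: UGG GUC AAA AUG ACG UUC UAG AUG ACG CUG UAA AUG ACC CCC CUU UGC GGG UAA — AUG at 10, stop UAG at 19 → 12 nt; AUG at 22, stop UAA at 31 → 12 nt; AUG at 34, stop UAA at 52 → 21 nt.
Frame 2: GGG UCA AAA UGA CGU UCU AGA UGA CGC UGU AAA UGA CCC CCC UUU GCG GGU AAU — no AUG→stop ORF.
Frame 3: GGU CAA AAU GAC GUU CUA GAU GAC GCU GUA AAU GAC CCC CCU UUG CGG GUA — no AUG→stop ORF.
Longest: frame 1, positions 34–54, 21 nt = 7 codons = 6 aa. → 7 codons.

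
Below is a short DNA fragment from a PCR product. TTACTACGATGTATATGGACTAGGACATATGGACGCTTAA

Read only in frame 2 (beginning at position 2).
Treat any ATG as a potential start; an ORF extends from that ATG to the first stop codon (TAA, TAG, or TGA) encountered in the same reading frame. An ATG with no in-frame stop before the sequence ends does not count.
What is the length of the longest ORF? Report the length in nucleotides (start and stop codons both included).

Frame 2: TAC TAC GAT GTA TAT GGA CTA GGA CAT ATG GAC GCT TAA — ATG at 29, stop TAA at 38 → 12 nt.
Longest: frame 2, positions 29–40, 12 nt = 4 codons = 3 aa. → 12 nucleotides.

12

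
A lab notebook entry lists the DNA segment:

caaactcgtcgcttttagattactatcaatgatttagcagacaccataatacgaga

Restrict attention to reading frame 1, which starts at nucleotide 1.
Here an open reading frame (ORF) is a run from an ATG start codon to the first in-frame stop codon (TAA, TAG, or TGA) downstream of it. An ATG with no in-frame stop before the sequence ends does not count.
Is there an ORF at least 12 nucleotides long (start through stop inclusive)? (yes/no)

no

Frame 1: CAA ACT CGT CGC TTT TAG ATT ACT ATC AAT GAT TTA GCA GAC ACC ATA ATA CGA — no ATG→stop ORF.
Largest ORF found is 0 nucleotides < 12, so no.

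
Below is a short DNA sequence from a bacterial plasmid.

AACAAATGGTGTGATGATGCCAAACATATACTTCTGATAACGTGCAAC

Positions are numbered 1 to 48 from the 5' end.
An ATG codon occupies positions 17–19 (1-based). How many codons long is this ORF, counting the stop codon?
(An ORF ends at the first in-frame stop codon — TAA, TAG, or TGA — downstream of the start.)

7

Codons from position 17: ATG (17–19), CCA (20–22), AAC (23–25), ATA (26–28), TAC (29–31), TTC (32–34), TGA (35–37).
TGA is the first in-frame stop; that's 7 codons including the stop.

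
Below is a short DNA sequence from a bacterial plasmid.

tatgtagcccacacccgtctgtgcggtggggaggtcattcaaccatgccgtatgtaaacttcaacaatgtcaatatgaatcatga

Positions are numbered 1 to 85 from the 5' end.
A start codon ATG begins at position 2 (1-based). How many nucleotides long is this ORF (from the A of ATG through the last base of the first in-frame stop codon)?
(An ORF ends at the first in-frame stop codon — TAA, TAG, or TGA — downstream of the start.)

Codons from position 2: ATG (2–4), TAG (5–7).
TAG is the first in-frame stop; ORF spans 2–7, 6 nucleotides.

6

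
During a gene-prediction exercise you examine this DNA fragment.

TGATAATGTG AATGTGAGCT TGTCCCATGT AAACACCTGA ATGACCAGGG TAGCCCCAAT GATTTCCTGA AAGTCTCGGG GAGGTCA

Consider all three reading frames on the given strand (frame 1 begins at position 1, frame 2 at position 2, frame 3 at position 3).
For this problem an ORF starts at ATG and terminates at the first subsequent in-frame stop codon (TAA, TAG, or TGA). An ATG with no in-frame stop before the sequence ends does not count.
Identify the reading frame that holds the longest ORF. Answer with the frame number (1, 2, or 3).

Frame 1: TGA TAA TGT GAA TGT GAG CTT GTC CCA TGT AAA CAC CTG AAT GAC CAG GGT AGC CCC AAT GAT TTC CTG AAA GTC TCG GGG AGG TCA — no ATG→stop ORF.
Frame 2: GAT AAT GTG AAT GTG AGC TTG TCC CAT GTA AAC ACC TGA ATG ACC AGG GTA GCC CCA ATG ATT TCC TGA AAG TCT CGG GGA GGT — ATG at 41, stop TGA at 68 → 30 nt; ATG at 59, stop TGA at 68 → 12 nt.
Frame 3: ATA ATG TGA ATG TGA GCT TGT CCC ATG TAA ACA CCT GAA TGA CCA GGG TAG CCC CAA TGA TTT CCT GAA AGT CTC GGG GAG GTC — ATG at 6, stop TGA at 9 → 6 nt; ATG at 12, stop TGA at 15 → 6 nt; ATG at 27, stop TAA at 30 → 6 nt.
Longest ORF is 30 nt in frame 2 (positions 41–70).

2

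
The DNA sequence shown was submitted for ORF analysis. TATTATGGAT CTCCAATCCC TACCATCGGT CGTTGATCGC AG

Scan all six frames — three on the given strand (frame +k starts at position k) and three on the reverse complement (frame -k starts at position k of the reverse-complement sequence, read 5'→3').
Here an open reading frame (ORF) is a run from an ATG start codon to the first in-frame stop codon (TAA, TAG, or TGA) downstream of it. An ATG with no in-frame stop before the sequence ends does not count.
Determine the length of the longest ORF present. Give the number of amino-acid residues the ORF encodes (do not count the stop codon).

7

Reverse complement (5'→3'): CTGCGATCAACGACCGATGGTAGGGATTGGAGATCCATAATA
Frame +1: TAT TAT GGA TCT CCA ATC CCT ACC ATC GGT CGT TGA TCG CAG — no ATG→stop ORF.
Frame +2: ATT ATG GAT CTC CAA TCC CTA CCA TCG GTC GTT GAT CGC — no ATG→stop ORF.
Frame +3: TTA TGG ATC TCC AAT CCC TAC CAT CGG TCG TTG ATC GCA — no ATG→stop ORF.
Frame -1: CTG CGA TCA ACG ACC GAT GGT AGG GAT TGG AGA TCC ATA ATA — no ATG→stop ORF.
Frame -2: TGC GAT CAA CGA CCG ATG GTA GGG ATT GGA GAT CCA TAA — ATG at 17, stop TAA at 38 → 24 nt.
Frame -3: GCG ATC AAC GAC CGA TGG TAG GGA TTG GAG ATC CAT AAT — no ATG→stop ORF.
Longest: frame -2, positions 17–40, 24 nt = 8 codons = 7 aa. → 7 amino acids.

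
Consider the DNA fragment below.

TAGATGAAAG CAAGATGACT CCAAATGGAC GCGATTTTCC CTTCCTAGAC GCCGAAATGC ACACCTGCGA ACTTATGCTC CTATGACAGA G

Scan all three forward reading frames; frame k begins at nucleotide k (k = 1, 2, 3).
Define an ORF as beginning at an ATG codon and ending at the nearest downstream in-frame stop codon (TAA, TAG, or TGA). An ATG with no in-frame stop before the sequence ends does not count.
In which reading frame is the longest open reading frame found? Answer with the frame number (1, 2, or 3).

3

Frame 1: TAG ATG AAA GCA AGA TGA CTC CAA ATG GAC GCG ATT TTC CCT TCC TAG ACG CCG AAA TGC ACA CCT GCG AAC TTA TGC TCC TAT GAC AGA — ATG at 4, stop TGA at 16 → 15 nt; ATG at 25, stop TAG at 46 → 24 nt.
Frame 2: AGA TGA AAG CAA GAT GAC TCC AAA TGG ACG CGA TTT TCC CTT CCT AGA CGC CGA AAT GCA CAC CTG CGA ACT TAT GCT CCT ATG ACA GAG — no ATG→stop ORF.
Frame 3: GAT GAA AGC AAG ATG ACT CCA AAT GGA CGC GAT TTT CCC TTC CTA GAC GCC GAA ATG CAC ACC TGC GAA CTT ATG CTC CTA TGA CAG — ATG at 15, stop TGA at 84 → 72 nt; ATG at 57, stop TGA at 84 → 30 nt; ATG at 75, stop TGA at 84 → 12 nt.
Longest ORF is 72 nt in frame 3 (positions 15–86).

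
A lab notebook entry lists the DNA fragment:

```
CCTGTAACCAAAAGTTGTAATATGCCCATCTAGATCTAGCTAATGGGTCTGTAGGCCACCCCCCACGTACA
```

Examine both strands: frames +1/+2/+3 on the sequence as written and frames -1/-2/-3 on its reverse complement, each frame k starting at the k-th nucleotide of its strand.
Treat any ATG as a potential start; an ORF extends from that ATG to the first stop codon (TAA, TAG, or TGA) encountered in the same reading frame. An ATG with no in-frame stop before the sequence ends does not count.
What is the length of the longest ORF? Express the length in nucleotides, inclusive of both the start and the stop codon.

Reverse complement (5'→3'): TGTACGTGGGGGGTGGCCTACAGACCCATTAGCTAGATCTAGATGGGCATATTACAACTTTTGGTTACAGG
Frame +1: CCT GTA ACC AAA AGT TGT AAT ATG CCC ATC TAG ATC TAG CTA ATG GGT CTG TAG GCC ACC CCC CAC GTA — ATG at 22, stop TAG at 31 → 12 nt; ATG at 43, stop TAG at 52 → 12 nt.
Frame +2: CTG TAA CCA AAA GTT GTA ATA TGC CCA TCT AGA TCT AGC TAA TGG GTC TGT AGG CCA CCC CCC ACG TAC — no ATG→stop ORF.
Frame +3: TGT AAC CAA AAG TTG TAA TAT GCC CAT CTA GAT CTA GCT AAT GGG TCT GTA GGC CAC CCC CCA CGT ACA — no ATG→stop ORF.
Frame -1: TGT ACG TGG GGG GTG GCC TAC AGA CCC ATT AGC TAG ATC TAG ATG GGC ATA TTA CAA CTT TTG GTT ACA — no ATG→stop ORF.
Frame -2: GTA CGT GGG GGG TGG CCT ACA GAC CCA TTA GCT AGA TCT AGA TGG GCA TAT TAC AAC TTT TGG TTA CAG — no ATG→stop ORF.
Frame -3: TAC GTG GGG GGT GGC CTA CAG ACC CAT TAG CTA GAT CTA GAT GGG CAT ATT ACA ACT TTT GGT TAC AGG — no ATG→stop ORF.
Longest: frame +1, positions 22–33, 12 nt = 4 codons = 3 aa. → 12 nucleotides.

12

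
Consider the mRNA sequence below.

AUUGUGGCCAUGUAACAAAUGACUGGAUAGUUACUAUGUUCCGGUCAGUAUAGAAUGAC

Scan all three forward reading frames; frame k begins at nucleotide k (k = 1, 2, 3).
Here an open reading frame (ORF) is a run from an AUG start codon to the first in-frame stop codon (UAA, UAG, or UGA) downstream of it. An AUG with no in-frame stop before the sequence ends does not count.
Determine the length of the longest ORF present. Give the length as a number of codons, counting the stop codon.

6

Frame 1: AUU GUG GCC AUG UAA CAA AUG ACU GGA UAG UUA CUA UGU UCC GGU CAG UAU AGA AUG — AUG at 10, stop UAA at 13 → 6 nt; AUG at 19, stop UAG at 28 → 12 nt.
Frame 2: UUG UGG CCA UGU AAC AAA UGA CUG GAU AGU UAC UAU GUU CCG GUC AGU AUA GAA UGA — no AUG→stop ORF.
Frame 3: UGU GGC CAU GUA ACA AAU GAC UGG AUA GUU ACU AUG UUC CGG UCA GUA UAG AAU GAC — AUG at 36, stop UAG at 51 → 18 nt.
Longest: frame 3, positions 36–53, 18 nt = 6 codons = 5 aa. → 6 codons.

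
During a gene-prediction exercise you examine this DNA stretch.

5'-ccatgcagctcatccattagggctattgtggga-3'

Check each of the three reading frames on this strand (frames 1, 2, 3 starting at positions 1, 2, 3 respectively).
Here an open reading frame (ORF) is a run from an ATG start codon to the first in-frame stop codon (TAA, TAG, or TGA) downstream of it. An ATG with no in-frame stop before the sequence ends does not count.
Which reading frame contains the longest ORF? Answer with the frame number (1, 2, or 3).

3

Frame 1: CCA TGC AGC TCA TCC ATT AGG GCT ATT GTG GGA — no ATG→stop ORF.
Frame 2: CAT GCA GCT CAT CCA TTA GGG CTA TTG TGG — no ATG→stop ORF.
Frame 3: ATG CAG CTC ATC CAT TAG GGC TAT TGT GGG — ATG at 3, stop TAG at 18 → 18 nt.
Longest ORF is 18 nt in frame 3 (positions 3–20).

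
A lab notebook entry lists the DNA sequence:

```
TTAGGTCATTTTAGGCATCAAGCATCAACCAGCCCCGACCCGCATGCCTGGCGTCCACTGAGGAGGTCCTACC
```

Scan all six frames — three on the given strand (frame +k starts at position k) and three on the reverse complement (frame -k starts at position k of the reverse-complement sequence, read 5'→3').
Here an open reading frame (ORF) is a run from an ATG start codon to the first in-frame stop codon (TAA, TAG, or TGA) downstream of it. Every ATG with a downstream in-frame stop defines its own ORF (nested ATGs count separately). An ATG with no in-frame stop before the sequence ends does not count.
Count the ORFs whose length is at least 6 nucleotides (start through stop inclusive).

5

Reverse complement (5'→3'): GGTAGGACCTCCTCAGTGGACGCCAGGCATGCGGGTCGGGGCTGGTTGATGCTTGATGCCTAAAATGACCTAA
Frame +1: TTA GGT CAT TTT AGG CAT CAA GCA TCA ACC AGC CCC GAC CCG CAT GCC TGG CGT CCA CTG AGG AGG TCC TAC — no ATG→stop ORF.
Frame +2: TAG GTC ATT TTA GGC ATC AAG CAT CAA CCA GCC CCG ACC CGC ATG CCT GGC GTC CAC TGA GGA GGT CCT ACC — ATG at 44, stop TGA at 59 → 18 nt.
Frame +3: AGG TCA TTT TAG GCA TCA AGC ATC AAC CAG CCC CGA CCC GCA TGC CTG GCG TCC ACT GAG GAG GTC CTA — no ATG→stop ORF.
Frame -1: GGT AGG ACC TCC TCA GTG GAC GCC AGG CAT GCG GGT CGG GGC TGG TTG ATG CTT GAT GCC TAA AAT GAC CTA — ATG at 49, stop TAA at 61 → 15 nt.
Frame -2: GTA GGA CCT CCT CAG TGG ACG CCA GGC ATG CGG GTC GGG GCT GGT TGA TGC TTG ATG CCT AAA ATG ACC TAA — ATG at 29, stop TGA at 47 → 21 nt; ATG at 56, stop TAA at 71 → 18 nt; ATG at 65, stop TAA at 71 → 9 nt.
Frame -3: TAG GAC CTC CTC AGT GGA CGC CAG GCA TGC GGG TCG GGG CTG GTT GAT GCT TGA TGC CTA AAA TGA CCT — no ATG→stop ORF.
ORFs ≥ 6 nucleotides: frame +2 44–61 (18 nucleotides), frame -1 49–63 (15 nucleotides), frame -2 29–49 (21 nucleotides), frame -2 56–73 (18 nucleotides), frame -2 65–73 (9 nucleotides). Count = 5.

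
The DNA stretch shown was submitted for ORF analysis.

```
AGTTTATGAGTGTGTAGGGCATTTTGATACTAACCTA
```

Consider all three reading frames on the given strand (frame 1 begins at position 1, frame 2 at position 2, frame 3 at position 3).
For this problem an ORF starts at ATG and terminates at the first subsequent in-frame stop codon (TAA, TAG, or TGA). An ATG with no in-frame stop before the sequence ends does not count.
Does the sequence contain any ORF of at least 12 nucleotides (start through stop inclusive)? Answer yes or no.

Frame 1: AGT TTA TGA GTG TGT AGG GCA TTT TGA TAC TAA CCT — no ATG→stop ORF.
Frame 2: GTT TAT GAG TGT GTA GGG CAT TTT GAT ACT AAC CTA — no ATG→stop ORF.
Frame 3: TTT ATG AGT GTG TAG GGC ATT TTG ATA CTA ACC — ATG at 6, stop TAG at 15 → 12 nt.
Frame 3 has an ORF of 12 nucleotides (positions 6–17) ≥ 12, so yes.

yes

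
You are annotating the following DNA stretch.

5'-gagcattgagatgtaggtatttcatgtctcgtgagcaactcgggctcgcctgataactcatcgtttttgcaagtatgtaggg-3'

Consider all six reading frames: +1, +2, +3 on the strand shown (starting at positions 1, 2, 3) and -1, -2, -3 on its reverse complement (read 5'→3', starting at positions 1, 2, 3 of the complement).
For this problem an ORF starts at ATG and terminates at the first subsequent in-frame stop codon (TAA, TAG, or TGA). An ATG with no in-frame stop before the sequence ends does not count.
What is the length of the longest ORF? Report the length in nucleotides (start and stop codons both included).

Reverse complement (5'→3'): CCCTACATACTTGCAAAAACGATGAGTTATCAGGCGAGCCCGAGTTGCTCACGAGACATGAAATACCTACATCTCAATGCTC
Frame +1: GAG CAT TGA GAT GTA GGT ATT TCA TGT CTC GTG AGC AAC TCG GGC TCG CCT GAT AAC TCA TCG TTT TTG CAA GTA TGT AGG — no ATG→stop ORF.
Frame +2: AGC ATT GAG ATG TAG GTA TTT CAT GTC TCG TGA GCA ACT CGG GCT CGC CTG ATA ACT CAT CGT TTT TGC AAG TAT GTA GGG — ATG at 11, stop TAG at 14 → 6 nt.
Frame +3: GCA TTG AGA TGT AGG TAT TTC ATG TCT CGT GAG CAA CTC GGG CTC GCC TGA TAA CTC ATC GTT TTT GCA AGT ATG TAG — ATG at 24, stop TGA at 51 → 30 nt; ATG at 75, stop TAG at 78 → 6 nt.
Frame -1: CCC TAC ATA CTT GCA AAA ACG ATG AGT TAT CAG GCG AGC CCG AGT TGC TCA CGA GAC ATG AAA TAC CTA CAT CTC AAT GCT — no ATG→stop ORF.
Frame -2: CCT ACA TAC TTG CAA AAA CGA TGA GTT ATC AGG CGA GCC CGA GTT GCT CAC GAG ACA TGA AAT ACC TAC ATC TCA ATG CTC — no ATG→stop ORF.
Frame -3: CTA CAT ACT TGC AAA AAC GAT GAG TTA TCA GGC GAG CCC GAG TTG CTC ACG AGA CAT GAA ATA CCT ACA TCT CAA TGC — no ATG→stop ORF.
Longest: frame +3, positions 24–53, 30 nt = 10 codons = 9 aa. → 30 nucleotides.

30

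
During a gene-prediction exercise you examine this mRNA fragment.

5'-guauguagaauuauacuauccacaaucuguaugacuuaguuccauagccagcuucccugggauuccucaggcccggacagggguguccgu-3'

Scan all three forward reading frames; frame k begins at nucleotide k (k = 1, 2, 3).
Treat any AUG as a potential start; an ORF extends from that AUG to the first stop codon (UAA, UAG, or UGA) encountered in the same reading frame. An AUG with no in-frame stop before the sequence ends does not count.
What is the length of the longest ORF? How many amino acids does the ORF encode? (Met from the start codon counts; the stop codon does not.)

Frame 1: GUA UGU AGA AUU AUA CUA UCC ACA AUC UGU AUG ACU UAG UUC CAU AGC CAG CUU CCC UGG GAU UCC UCA GGC CCG GAC AGG GGU GUC CGU — AUG at 31, stop UAG at 37 → 9 nt.
Frame 2: UAU GUA GAA UUA UAC UAU CCA CAA UCU GUA UGA CUU AGU UCC AUA GCC AGC UUC CCU GGG AUU CCU CAG GCC CGG ACA GGG GUG UCC — no AUG→stop ORF.
Frame 3: AUG UAG AAU UAU ACU AUC CAC AAU CUG UAU GAC UUA GUU CCA UAG CCA GCU UCC CUG GGA UUC CUC AGG CCC GGA CAG GGG UGU CCG — AUG at 3, stop UAG at 6 → 6 nt.
Longest: frame 1, positions 31–39, 9 nt = 3 codons = 2 aa. → 2 amino acids.

2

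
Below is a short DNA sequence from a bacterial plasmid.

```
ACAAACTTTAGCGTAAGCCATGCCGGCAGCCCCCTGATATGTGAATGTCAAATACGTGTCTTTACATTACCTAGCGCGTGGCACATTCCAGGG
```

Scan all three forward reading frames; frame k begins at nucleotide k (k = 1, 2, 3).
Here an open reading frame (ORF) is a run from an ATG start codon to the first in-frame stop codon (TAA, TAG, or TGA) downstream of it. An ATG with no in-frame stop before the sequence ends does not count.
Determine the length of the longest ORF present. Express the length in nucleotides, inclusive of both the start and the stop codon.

30

Frame 1: ACA AAC TTT AGC GTA AGC CAT GCC GGC AGC CCC CTG ATA TGT GAA TGT CAA ATA CGT GTC TTT ACA TTA CCT AGC GCG TGG CAC ATT CCA GGG — no ATG→stop ORF.
Frame 2: CAA ACT TTA GCG TAA GCC ATG CCG GCA GCC CCC TGA TAT GTG AAT GTC AAA TAC GTG TCT TTA CAT TAC CTA GCG CGT GGC ACA TTC CAG — ATG at 20, stop TGA at 35 → 18 nt.
Frame 3: AAA CTT TAG CGT AAG CCA TGC CGG CAG CCC CCT GAT ATG TGA ATG TCA AAT ACG TGT CTT TAC ATT ACC TAG CGC GTG GCA CAT TCC AGG — ATG at 39, stop TGA at 42 → 6 nt; ATG at 45, stop TAG at 72 → 30 nt.
Longest: frame 3, positions 45–74, 30 nt = 10 codons = 9 aa. → 30 nucleotides.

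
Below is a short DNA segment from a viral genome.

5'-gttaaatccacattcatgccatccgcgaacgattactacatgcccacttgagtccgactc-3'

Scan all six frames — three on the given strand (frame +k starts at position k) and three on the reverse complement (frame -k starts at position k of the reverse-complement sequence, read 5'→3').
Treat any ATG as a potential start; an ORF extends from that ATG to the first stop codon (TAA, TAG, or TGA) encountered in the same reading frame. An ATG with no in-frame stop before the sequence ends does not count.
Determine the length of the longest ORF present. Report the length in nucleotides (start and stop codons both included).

36

Reverse complement (5'→3'): GAGTCGGACTCAAGTGGGCATGTAGTAATCGTTCGCGGATGGCATGAATGTGGATTTAAC
Frame +1: GTT AAA TCC ACA TTC ATG CCA TCC GCG AAC GAT TAC TAC ATG CCC ACT TGA GTC CGA CTC — ATG at 16, stop TGA at 49 → 36 nt; ATG at 40, stop TGA at 49 → 12 nt.
Frame +2: TTA AAT CCA CAT TCA TGC CAT CCG CGA ACG ATT ACT ACA TGC CCA CTT GAG TCC GAC — no ATG→stop ORF.
Frame +3: TAA ATC CAC ATT CAT GCC ATC CGC GAA CGA TTA CTA CAT GCC CAC TTG AGT CCG ACT — no ATG→stop ORF.
Frame -1: GAG TCG GAC TCA AGT GGG CAT GTA GTA ATC GTT CGC GGA TGG CAT GAA TGT GGA TTT AAC — no ATG→stop ORF.
Frame -2: AGT CGG ACT CAA GTG GGC ATG TAG TAA TCG TTC GCG GAT GGC ATG AAT GTG GAT TTA — ATG at 20, stop TAG at 23 → 6 nt.
Frame -3: GTC GGA CTC AAG TGG GCA TGT AGT AAT CGT TCG CGG ATG GCA TGA ATG TGG ATT TAA — ATG at 39, stop TGA at 45 → 9 nt; ATG at 48, stop TAA at 57 → 12 nt.
Longest: frame +1, positions 16–51, 36 nt = 12 codons = 11 aa. → 36 nucleotides.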